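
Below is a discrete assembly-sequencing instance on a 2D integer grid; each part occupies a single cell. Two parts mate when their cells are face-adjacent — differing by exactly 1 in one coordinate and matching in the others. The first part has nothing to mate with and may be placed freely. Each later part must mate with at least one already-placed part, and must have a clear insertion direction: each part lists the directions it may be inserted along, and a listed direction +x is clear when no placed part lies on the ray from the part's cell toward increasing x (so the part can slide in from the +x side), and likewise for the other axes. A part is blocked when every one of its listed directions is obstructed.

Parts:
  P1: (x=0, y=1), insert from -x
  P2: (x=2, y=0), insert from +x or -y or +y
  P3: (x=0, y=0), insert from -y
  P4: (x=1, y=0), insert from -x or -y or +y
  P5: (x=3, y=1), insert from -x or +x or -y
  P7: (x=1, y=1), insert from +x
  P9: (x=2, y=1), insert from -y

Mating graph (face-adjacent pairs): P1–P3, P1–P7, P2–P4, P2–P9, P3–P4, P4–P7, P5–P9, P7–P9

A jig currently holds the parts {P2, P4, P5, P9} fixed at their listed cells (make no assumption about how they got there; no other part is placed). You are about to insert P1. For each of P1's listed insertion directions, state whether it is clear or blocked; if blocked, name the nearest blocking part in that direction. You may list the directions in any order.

-x: ray from P1(0, 1) has no placed part ⇒ clear

-x: clear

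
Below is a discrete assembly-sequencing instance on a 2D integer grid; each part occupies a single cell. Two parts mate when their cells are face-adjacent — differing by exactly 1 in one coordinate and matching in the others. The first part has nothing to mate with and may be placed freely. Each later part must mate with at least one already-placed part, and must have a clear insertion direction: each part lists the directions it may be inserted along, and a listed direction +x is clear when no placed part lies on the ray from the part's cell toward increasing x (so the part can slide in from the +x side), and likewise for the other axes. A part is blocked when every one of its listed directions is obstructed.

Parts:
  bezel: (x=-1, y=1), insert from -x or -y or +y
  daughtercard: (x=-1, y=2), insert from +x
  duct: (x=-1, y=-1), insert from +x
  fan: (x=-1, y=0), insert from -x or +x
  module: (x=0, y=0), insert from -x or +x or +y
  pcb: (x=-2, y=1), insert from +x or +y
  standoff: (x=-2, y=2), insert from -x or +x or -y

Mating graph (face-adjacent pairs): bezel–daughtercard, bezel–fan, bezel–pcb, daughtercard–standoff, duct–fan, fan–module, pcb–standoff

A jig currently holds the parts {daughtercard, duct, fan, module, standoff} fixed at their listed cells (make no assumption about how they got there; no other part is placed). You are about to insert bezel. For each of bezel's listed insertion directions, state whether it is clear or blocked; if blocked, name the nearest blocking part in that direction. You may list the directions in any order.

+y: blocked by daughtercard; -x: clear; -y: blocked by fan

-x: ray from bezel(-1, 1) has no placed part ⇒ clear
-y: nearest on ray is fan@(-1, 0) ⇒ blocked
+y: nearest on ray is daughtercard@(-1, 2) ⇒ blocked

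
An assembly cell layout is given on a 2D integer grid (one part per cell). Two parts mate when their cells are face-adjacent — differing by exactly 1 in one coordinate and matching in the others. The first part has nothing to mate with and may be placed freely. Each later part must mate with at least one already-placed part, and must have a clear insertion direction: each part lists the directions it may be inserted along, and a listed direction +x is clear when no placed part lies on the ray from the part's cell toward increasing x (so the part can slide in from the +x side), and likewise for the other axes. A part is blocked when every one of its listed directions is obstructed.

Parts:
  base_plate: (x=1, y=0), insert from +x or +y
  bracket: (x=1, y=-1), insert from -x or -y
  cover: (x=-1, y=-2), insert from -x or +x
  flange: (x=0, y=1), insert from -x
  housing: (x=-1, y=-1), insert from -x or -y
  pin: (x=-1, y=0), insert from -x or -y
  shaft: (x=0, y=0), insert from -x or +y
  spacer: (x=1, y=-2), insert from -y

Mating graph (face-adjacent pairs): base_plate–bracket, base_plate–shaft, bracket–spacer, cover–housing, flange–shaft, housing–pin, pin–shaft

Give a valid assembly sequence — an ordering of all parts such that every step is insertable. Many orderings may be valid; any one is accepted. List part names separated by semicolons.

1. cover@(-1, -2) [-x clear] — {cover}
2. housing@(-1, -1) [-x clear] — {cover, housing}
3. pin@(-1, 0) [-x clear] — {cover, housing, pin}
4. shaft@(0, 0) [+y clear] — {cover, housing, pin, shaft}
5. flange@(0, 1) [-x clear] — {cover, flange, housing, pin, shaft}
6. base_plate@(1, 0) [+x clear] — {base_plate, cover, flange, housing, pin, shaft}
7. bracket@(1, -1) [-y clear] — {base_plate, bracket, cover, flange, housing, pin, shaft}
8. spacer@(1, -2) [-y clear] — {base_plate, bracket, cover, flange, housing, pin, shaft, spacer}

cover; housing; pin; shaft; flange; base_plate; bracket; spacer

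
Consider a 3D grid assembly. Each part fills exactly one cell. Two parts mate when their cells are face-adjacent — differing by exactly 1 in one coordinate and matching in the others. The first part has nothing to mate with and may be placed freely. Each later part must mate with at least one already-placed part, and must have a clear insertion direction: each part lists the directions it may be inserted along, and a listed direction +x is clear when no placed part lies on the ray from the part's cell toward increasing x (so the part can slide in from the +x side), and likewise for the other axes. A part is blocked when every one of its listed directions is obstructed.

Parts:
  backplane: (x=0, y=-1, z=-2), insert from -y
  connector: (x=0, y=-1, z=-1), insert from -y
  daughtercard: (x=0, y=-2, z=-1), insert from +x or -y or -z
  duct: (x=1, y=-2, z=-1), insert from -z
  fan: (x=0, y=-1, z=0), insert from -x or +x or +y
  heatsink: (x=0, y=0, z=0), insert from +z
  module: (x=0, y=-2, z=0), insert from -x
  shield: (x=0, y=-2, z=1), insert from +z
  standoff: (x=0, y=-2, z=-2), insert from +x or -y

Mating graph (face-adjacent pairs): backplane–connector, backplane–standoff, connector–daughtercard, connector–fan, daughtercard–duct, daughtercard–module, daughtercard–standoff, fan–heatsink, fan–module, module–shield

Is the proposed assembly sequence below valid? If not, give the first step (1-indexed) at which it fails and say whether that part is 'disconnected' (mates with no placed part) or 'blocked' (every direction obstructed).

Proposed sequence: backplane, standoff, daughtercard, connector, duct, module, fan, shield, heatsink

1. backplane@(0, -1, -2) [-y clear] — {backplane}
2. standoff@(0, -2, -2) [+x clear] — {backplane, standoff}
3. daughtercard@(0, -2, -1) [+x clear] — {backplane, daughtercard, standoff}
4. connector@(0, -1, -1) — -y all obstructed ⇒ blocked

Invalid at step 4 (blocked)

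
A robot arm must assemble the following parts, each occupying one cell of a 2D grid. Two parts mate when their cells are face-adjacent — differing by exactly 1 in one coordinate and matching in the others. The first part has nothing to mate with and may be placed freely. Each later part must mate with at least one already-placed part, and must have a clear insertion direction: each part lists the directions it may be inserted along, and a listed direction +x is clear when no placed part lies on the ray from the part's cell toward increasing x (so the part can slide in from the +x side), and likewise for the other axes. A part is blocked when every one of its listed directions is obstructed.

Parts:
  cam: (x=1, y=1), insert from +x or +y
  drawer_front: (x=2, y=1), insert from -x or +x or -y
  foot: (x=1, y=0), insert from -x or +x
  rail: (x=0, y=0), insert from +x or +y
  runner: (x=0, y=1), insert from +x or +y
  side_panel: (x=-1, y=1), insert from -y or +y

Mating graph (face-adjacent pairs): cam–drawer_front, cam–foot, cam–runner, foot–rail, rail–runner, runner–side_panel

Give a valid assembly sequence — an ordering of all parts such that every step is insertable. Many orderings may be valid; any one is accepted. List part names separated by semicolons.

1. runner@(0, 1) [+x clear] — {runner}
2. rail@(0, 0) [+x clear] — {rail, runner}
3. side_panel@(-1, 1) [-y clear] — {rail, runner, side_panel}
4. cam@(1, 1) [+x clear] — {cam, rail, runner, side_panel}
5. drawer_front@(2, 1) [+x clear] — {cam, drawer_front, rail, runner, side_panel}
6. foot@(1, 0) [+x clear] — {cam, drawer_front, foot, rail, runner, side_panel}

runner; rail; side_panel; cam; drawer_front; foot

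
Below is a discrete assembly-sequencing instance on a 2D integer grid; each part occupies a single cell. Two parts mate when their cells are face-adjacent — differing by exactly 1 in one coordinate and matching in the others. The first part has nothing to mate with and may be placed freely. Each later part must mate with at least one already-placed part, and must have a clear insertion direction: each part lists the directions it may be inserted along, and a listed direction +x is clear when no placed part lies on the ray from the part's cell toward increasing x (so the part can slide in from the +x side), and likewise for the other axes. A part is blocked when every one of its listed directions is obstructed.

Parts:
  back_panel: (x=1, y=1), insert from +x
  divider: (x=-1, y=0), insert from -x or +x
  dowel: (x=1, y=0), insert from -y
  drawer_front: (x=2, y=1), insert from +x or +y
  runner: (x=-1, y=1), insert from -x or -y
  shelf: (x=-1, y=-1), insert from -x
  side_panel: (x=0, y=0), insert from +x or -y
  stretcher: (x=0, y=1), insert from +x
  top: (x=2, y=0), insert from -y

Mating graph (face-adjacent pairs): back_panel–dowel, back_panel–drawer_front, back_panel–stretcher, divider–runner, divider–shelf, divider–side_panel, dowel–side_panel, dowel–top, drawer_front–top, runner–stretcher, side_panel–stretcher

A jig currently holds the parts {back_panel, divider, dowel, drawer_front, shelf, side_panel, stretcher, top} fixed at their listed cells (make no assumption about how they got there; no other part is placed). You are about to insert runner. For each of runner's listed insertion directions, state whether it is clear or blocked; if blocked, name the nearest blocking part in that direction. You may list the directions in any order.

-x: ray from runner(-1, 1) has no placed part ⇒ clear
-y: nearest on ray is divider@(-1, 0) ⇒ blocked

-x: clear; -y: blocked by divider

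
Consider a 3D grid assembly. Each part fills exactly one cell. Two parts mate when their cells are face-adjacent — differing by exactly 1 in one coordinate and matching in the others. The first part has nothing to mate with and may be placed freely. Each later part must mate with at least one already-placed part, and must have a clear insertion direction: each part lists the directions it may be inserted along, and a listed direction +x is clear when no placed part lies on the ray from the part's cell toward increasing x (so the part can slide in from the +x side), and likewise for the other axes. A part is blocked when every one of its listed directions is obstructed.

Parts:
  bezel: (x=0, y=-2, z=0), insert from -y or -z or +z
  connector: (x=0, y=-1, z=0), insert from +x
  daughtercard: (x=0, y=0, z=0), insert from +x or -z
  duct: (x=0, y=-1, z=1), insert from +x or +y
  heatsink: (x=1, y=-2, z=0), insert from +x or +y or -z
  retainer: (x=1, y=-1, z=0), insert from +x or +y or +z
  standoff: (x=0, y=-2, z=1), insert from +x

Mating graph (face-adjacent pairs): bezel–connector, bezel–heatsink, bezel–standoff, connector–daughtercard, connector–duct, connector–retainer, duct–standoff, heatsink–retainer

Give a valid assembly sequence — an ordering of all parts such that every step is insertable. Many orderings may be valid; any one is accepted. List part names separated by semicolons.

1. standoff@(0, -2, 1) [+x clear] — {standoff}
2. duct@(0, -1, 1) [+x clear] — {duct, standoff}
3. bezel@(0, -2, 0) [-y clear] — {bezel, duct, standoff}
4. connector@(0, -1, 0) [+x clear] — {bezel, connector, duct, standoff}
5. daughtercard@(0, 0, 0) [+x clear] — {bezel, connector, daughtercard, duct, standoff}
6. heatsink@(1, -2, 0) [+x clear] — {bezel, connector, daughtercard, duct, heatsink, standoff}
7. retainer@(1, -1, 0) [+x clear] — {bezel, connector, daughtercard, duct, heatsink, retainer, standoff}

standoff; duct; bezel; connector; daughtercard; heatsink; retainer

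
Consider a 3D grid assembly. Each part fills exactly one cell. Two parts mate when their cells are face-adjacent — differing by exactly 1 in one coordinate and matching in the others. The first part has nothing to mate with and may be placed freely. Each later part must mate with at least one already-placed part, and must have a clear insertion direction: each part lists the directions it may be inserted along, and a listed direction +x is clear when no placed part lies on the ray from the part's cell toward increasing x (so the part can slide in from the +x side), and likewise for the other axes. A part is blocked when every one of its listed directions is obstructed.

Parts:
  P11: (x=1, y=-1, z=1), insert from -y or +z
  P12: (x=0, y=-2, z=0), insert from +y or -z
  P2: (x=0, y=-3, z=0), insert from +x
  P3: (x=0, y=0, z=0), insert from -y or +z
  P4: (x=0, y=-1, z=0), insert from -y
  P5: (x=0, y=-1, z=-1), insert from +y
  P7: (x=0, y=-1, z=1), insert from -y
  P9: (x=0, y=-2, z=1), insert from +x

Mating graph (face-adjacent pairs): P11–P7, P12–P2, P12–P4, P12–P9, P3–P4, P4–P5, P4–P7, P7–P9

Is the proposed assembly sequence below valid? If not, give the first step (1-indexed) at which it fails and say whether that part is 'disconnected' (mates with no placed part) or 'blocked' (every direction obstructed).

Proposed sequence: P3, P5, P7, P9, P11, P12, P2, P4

1. P3@(0, 0, 0) [-y clear] — {P3}
2. P5@(0, -1, -1) — no placed neighbour ⇒ disconnected

Invalid at step 2 (disconnected)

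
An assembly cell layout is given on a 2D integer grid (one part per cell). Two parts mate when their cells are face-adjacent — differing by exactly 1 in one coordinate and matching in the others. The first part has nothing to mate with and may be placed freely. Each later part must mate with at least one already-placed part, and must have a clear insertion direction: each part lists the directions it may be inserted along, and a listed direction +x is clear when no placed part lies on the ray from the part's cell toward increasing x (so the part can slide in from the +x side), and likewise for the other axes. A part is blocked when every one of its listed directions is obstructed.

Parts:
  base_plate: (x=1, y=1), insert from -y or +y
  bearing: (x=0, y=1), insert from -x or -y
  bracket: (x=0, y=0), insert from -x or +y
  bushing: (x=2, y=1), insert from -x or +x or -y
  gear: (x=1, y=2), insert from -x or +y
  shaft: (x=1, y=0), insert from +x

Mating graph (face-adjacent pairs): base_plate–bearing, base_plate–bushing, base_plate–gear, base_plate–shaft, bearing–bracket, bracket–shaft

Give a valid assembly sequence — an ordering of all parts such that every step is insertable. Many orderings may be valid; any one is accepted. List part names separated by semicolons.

gear; base_plate; bushing; bearing; bracket; shaft

1. gear@(1, 2) [-x clear] — {gear}
2. base_plate@(1, 1) [-y clear] — {base_plate, gear}
3. bushing@(2, 1) [+x clear] — {base_plate, bushing, gear}
4. bearing@(0, 1) [-x clear] — {base_plate, bearing, bushing, gear}
5. bracket@(0, 0) [-x clear] — {base_plate, bearing, bracket, bushing, gear}
6. shaft@(1, 0) [+x clear] — {base_plate, bearing, bracket, bushing, gear, shaft}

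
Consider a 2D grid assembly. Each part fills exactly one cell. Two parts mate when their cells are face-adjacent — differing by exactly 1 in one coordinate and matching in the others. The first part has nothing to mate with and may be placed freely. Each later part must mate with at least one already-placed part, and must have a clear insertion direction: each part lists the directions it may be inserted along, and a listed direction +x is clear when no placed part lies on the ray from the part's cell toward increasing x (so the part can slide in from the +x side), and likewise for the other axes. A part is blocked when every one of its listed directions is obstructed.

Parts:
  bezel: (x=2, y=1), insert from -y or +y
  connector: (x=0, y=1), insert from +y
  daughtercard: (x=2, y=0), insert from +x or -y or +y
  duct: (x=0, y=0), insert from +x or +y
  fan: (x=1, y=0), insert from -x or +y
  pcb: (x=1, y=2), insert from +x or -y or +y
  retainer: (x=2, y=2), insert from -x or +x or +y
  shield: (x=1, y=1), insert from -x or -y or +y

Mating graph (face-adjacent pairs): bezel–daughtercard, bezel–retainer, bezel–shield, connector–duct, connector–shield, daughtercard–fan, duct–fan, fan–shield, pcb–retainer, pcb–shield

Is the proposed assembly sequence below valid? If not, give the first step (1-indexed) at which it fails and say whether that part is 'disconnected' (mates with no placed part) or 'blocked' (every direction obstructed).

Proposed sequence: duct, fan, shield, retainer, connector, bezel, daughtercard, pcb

Invalid at step 4 (disconnected)

1. duct@(0, 0) [+x clear] — {duct}
2. fan@(1, 0) [+y clear] — {duct, fan}
3. shield@(1, 1) [-x clear] — {duct, fan, shield}
4. retainer@(2, 2) — no placed neighbour ⇒ disconnected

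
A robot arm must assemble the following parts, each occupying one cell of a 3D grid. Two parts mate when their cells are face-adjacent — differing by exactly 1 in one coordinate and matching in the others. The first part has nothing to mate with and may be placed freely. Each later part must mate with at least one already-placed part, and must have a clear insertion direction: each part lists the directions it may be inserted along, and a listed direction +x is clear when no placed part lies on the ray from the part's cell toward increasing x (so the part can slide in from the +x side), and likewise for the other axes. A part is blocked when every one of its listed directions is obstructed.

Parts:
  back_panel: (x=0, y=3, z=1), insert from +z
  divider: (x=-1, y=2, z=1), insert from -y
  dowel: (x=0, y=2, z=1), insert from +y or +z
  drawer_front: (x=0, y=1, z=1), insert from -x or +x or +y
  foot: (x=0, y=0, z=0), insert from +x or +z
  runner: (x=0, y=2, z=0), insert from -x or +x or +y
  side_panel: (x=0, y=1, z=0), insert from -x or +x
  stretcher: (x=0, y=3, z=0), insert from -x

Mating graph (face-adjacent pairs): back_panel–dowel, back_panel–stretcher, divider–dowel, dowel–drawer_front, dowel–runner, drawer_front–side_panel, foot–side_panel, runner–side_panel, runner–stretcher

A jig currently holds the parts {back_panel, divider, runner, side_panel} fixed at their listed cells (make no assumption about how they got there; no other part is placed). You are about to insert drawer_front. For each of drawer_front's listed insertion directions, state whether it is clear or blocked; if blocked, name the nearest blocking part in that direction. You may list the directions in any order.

-x: ray from drawer_front(0, 1, 1) has no placed part ⇒ clear
+x: ray from drawer_front(0, 1, 1) has no placed part ⇒ clear
+y: nearest on ray is back_panel@(0, 3, 1) ⇒ blocked

+x: clear; +y: blocked by back_panel; -x: clear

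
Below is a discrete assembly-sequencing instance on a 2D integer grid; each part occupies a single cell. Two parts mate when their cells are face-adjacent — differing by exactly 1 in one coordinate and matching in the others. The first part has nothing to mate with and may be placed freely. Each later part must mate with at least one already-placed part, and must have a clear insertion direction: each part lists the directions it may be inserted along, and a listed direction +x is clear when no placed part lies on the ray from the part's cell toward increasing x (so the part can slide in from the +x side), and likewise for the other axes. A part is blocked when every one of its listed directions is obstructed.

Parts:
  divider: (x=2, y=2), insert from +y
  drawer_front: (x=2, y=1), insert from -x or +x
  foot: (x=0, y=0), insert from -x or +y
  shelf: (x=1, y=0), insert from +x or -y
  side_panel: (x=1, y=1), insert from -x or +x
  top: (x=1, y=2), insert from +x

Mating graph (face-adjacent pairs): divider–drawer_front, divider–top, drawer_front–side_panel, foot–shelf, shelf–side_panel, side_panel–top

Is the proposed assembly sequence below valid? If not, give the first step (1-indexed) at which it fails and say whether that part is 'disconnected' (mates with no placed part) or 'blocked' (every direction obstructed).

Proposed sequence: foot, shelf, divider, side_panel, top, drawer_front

Invalid at step 3 (disconnected)

1. foot@(0, 0) [-x clear] — {foot}
2. shelf@(1, 0) [+x clear] — {foot, shelf}
3. divider@(2, 2) — no placed neighbour ⇒ disconnected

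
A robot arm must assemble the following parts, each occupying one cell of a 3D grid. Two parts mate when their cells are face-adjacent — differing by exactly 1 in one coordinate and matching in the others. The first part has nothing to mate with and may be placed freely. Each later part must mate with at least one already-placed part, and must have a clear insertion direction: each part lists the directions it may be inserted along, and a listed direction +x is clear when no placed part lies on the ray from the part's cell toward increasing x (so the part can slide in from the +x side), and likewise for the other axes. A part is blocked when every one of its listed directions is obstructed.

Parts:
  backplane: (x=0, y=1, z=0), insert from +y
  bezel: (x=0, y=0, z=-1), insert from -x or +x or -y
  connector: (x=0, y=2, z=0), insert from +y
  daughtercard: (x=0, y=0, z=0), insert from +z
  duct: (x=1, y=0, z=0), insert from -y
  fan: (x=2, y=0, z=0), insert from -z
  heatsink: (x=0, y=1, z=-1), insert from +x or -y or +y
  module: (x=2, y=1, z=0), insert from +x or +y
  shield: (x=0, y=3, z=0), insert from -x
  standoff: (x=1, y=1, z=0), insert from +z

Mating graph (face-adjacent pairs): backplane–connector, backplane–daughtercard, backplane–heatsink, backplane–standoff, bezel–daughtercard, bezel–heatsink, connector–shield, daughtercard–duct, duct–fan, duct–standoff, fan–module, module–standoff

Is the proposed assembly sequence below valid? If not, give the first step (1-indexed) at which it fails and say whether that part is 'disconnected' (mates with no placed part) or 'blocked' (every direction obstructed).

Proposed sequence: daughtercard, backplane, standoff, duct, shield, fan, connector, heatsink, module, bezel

1. daughtercard@(0, 0, 0) [+z clear] — {daughtercard}
2. backplane@(0, 1, 0) [+y clear] — {backplane, daughtercard}
3. standoff@(1, 1, 0) [+z clear] — {backplane, daughtercard, standoff}
4. duct@(1, 0, 0) [-y clear] — {backplane, daughtercard, duct, standoff}
5. shield@(0, 3, 0) — no placed neighbour ⇒ disconnected

Invalid at step 5 (disconnected)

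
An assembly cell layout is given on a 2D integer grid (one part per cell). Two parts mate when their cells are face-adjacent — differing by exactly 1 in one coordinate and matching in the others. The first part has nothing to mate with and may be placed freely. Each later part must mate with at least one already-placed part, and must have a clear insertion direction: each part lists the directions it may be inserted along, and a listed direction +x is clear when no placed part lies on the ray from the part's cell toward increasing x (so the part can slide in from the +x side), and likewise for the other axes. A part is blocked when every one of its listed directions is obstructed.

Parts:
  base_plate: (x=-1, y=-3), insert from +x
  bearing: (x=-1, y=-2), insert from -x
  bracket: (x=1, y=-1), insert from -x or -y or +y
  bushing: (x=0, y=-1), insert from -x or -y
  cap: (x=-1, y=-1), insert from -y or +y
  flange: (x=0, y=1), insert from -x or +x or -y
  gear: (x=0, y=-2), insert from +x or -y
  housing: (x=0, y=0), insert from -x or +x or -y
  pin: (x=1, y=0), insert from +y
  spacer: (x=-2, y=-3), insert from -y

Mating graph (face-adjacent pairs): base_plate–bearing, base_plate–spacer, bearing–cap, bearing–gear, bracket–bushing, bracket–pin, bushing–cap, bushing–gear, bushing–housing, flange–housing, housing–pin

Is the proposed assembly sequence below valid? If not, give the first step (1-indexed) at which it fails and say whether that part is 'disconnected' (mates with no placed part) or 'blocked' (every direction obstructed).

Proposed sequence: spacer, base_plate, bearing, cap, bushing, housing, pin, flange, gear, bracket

Valid

1. spacer@(-2, -3) [-y clear] — {spacer}
2. base_plate@(-1, -3) [+x clear] — {base_plate, spacer}
3. bearing@(-1, -2) [-x clear] — {base_plate, bearing, spacer}
4. cap@(-1, -1) [+y clear] — {base_plate, bearing, cap, spacer}
5. bushing@(0, -1) [-y clear] — {base_plate, bearing, bushing, cap, spacer}
6. housing@(0, 0) [-x clear] — {base_plate, bearing, bushing, cap, housing, spacer}
7. pin@(1, 0) [+y clear] — {base_plate, bearing, bushing, cap, housing, pin, spacer}
8. flange@(0, 1) [-x clear] — {base_plate, bearing, bushing, cap, flange, housing, pin, spacer}
9. gear@(0, -2) [+x clear] — {base_plate, bearing, bushing, cap, flange, gear, housing, pin, spacer}
10. bracket@(1, -1) [-y clear] — {base_plate, bearing, bracket, bushing, cap, flange, gear, housing, pin, spacer}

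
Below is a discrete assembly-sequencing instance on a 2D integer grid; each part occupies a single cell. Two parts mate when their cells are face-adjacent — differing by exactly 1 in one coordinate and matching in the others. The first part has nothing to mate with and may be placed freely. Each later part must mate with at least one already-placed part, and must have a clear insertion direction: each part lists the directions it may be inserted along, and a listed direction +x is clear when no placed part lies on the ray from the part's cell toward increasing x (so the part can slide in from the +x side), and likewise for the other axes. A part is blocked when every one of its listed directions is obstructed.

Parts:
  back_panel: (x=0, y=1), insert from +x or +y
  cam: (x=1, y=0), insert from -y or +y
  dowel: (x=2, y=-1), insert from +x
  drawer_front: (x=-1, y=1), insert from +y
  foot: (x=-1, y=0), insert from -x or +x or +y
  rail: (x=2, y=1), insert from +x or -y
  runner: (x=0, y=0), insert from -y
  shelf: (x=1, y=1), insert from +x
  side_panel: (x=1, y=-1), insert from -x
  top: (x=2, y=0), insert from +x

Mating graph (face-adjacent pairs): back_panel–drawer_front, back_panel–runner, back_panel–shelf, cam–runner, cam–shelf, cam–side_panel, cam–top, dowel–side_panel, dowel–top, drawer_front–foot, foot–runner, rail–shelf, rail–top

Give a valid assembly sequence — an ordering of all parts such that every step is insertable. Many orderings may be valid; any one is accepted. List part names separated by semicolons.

back_panel; shelf; runner; drawer_front; rail; foot; cam; side_panel; top; dowel

1. back_panel@(0, 1) [+x clear] — {back_panel}
2. shelf@(1, 1) [+x clear] — {back_panel, shelf}
3. runner@(0, 0) [-y clear] — {back_panel, runner, shelf}
4. drawer_front@(-1, 1) [+y clear] — {back_panel, drawer_front, runner, shelf}
5. rail@(2, 1) [+x clear] — {back_panel, drawer_front, rail, runner, shelf}
6. foot@(-1, 0) [-x clear] — {back_panel, drawer_front, foot, rail, runner, shelf}
7. cam@(1, 0) [-y clear] — {back_panel, cam, drawer_front, foot, rail, runner, shelf}
8. side_panel@(1, -1) [-x clear] — {back_panel, cam, drawer_front, foot, rail, runner, shelf, side_panel}
9. top@(2, 0) [+x clear] — {back_panel, cam, drawer_front, foot, rail, runner, shelf, side_panel, top}
10. dowel@(2, -1) [+x clear] — {back_panel, cam, dowel, drawer_front, foot, rail, runner, shelf, side_panel, top}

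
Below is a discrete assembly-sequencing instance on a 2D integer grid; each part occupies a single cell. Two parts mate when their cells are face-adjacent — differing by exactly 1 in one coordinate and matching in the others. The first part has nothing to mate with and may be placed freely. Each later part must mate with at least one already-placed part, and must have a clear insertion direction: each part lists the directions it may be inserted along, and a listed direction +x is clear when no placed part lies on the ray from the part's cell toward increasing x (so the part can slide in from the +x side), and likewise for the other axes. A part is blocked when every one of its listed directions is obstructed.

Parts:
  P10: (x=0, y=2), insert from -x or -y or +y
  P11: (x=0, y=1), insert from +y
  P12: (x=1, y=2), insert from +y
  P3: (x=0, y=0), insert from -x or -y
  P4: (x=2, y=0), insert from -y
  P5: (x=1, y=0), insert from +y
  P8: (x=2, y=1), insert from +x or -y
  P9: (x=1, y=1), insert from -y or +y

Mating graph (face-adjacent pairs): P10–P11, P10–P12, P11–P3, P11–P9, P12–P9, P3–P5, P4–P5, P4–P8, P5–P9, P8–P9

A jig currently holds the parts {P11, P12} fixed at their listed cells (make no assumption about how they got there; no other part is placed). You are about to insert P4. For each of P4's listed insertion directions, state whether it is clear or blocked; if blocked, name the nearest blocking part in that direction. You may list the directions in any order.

-y: ray from P4(2, 0) has no placed part ⇒ clear

-y: clear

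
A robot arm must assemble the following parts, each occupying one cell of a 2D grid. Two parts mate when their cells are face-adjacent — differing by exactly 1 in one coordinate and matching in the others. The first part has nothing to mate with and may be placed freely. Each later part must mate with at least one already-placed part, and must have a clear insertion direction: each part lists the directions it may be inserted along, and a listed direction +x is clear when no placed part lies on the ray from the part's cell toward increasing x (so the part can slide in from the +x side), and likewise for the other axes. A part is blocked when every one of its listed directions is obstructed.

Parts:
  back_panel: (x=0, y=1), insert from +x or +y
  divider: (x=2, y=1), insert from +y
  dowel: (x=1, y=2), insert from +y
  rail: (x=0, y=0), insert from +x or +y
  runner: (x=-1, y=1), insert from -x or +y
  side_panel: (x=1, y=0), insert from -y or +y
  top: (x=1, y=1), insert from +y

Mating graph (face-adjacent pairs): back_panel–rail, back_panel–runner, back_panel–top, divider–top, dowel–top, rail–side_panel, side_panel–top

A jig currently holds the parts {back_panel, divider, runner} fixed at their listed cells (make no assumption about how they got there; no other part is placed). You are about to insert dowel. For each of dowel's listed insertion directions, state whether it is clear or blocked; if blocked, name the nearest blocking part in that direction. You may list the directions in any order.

+y: clear

+y: ray from dowel(1, 2) has no placed part ⇒ clear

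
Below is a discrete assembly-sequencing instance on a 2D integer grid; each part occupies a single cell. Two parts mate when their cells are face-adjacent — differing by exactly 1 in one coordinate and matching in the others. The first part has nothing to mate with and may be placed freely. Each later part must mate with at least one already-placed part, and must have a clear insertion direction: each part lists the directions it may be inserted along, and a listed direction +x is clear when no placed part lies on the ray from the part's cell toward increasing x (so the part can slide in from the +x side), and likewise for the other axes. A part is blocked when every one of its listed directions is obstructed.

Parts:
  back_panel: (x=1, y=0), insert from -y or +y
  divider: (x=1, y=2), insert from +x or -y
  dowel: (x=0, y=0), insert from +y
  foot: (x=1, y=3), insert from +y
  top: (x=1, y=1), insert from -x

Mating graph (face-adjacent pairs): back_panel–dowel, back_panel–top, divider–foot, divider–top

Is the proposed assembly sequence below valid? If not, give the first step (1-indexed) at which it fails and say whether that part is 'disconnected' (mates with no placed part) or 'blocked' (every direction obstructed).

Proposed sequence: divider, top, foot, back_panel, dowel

1. divider@(1, 2) [+x clear] — {divider}
2. top@(1, 1) [-x clear] — {divider, top}
3. foot@(1, 3) [+y clear] — {divider, foot, top}
4. back_panel@(1, 0) [-y clear] — {back_panel, divider, foot, top}
5. dowel@(0, 0) [+y clear] — {back_panel, divider, dowel, foot, top}

Valid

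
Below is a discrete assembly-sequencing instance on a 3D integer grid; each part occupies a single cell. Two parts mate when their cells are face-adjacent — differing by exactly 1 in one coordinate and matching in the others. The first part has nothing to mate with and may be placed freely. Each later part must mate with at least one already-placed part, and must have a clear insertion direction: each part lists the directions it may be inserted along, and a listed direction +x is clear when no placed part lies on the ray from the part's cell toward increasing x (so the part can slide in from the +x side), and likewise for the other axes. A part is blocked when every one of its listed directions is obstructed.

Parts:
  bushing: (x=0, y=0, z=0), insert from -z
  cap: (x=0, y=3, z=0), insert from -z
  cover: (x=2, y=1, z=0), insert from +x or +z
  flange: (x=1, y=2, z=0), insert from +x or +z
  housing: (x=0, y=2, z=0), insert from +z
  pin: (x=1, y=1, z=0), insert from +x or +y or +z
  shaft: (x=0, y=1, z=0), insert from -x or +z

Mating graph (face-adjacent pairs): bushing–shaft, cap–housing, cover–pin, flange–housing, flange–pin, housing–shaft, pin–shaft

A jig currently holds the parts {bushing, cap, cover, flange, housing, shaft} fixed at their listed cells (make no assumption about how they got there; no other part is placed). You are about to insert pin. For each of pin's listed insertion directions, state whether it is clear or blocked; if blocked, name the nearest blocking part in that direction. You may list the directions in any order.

+x: blocked by cover; +y: blocked by flange; +z: clear

+x: nearest on ray is cover@(2, 1, 0) ⇒ blocked
+y: nearest on ray is flange@(1, 2, 0) ⇒ blocked
+z: ray from pin(1, 1, 0) has no placed part ⇒ clear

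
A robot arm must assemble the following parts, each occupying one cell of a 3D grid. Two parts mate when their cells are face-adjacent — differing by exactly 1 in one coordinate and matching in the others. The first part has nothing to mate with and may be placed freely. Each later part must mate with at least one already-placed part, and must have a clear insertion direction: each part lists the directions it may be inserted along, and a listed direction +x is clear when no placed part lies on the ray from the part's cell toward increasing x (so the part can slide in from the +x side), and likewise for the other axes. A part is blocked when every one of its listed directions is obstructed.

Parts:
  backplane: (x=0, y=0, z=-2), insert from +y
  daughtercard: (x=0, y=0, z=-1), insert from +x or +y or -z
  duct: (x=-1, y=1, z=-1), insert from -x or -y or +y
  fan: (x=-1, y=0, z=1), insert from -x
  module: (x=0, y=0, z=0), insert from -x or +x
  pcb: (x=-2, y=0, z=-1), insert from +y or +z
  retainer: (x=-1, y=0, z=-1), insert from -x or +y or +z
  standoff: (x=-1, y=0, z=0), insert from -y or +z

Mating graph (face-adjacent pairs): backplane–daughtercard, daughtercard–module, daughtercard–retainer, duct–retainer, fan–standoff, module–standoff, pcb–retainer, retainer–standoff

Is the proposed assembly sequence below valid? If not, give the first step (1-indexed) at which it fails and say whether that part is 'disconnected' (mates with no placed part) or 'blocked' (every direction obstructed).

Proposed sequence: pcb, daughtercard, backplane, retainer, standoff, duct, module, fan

Invalid at step 2 (disconnected)

1. pcb@(-2, 0, -1) [+y clear] — {pcb}
2. daughtercard@(0, 0, -1) — no placed neighbour ⇒ disconnected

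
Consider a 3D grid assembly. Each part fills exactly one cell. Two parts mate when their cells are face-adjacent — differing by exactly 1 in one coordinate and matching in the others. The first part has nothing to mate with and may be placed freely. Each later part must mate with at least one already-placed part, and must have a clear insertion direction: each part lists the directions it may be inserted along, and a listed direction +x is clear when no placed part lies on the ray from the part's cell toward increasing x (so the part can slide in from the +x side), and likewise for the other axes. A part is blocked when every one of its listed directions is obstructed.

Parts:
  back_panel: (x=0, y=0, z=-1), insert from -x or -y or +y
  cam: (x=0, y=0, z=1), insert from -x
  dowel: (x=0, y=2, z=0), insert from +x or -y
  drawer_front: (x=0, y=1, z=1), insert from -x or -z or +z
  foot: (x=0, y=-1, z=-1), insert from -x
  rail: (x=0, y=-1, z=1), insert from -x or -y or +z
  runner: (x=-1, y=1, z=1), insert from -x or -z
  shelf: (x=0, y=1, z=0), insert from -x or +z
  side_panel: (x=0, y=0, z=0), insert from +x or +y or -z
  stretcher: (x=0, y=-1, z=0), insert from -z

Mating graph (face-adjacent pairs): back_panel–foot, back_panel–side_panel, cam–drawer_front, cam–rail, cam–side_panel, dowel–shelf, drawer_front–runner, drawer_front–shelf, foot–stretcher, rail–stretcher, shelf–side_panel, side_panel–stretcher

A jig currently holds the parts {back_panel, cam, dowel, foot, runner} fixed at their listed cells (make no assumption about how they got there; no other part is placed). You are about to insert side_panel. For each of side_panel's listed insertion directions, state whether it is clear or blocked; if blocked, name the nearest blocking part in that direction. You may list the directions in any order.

+x: clear; +y: blocked by dowel; -z: blocked by back_panel

+x: ray from side_panel(0, 0, 0) has no placed part ⇒ clear
+y: nearest on ray is dowel@(0, 2, 0) ⇒ blocked
-z: nearest on ray is back_panel@(0, 0, -1) ⇒ blocked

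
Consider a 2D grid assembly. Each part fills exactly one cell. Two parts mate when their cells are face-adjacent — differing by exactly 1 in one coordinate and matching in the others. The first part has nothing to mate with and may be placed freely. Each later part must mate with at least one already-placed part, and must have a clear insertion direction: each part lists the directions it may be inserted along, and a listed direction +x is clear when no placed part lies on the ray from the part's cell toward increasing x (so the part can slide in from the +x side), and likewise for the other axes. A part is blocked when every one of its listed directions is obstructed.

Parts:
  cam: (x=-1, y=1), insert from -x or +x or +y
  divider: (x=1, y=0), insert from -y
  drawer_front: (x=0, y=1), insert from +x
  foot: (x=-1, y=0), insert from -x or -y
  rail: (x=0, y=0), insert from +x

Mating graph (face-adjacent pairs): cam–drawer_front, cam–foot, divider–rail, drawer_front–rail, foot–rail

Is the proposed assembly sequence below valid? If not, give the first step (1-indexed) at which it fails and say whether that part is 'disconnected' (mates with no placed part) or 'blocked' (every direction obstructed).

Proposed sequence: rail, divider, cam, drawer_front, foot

1. rail@(0, 0) [+x clear] — {rail}
2. divider@(1, 0) [-y clear] — {divider, rail}
3. cam@(-1, 1) — no placed neighbour ⇒ disconnected

Invalid at step 3 (disconnected)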